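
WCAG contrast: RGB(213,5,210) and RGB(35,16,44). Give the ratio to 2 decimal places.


Linearize each sRGB channel c=v/255: c/12.92 if c ≤ 0.04045 else ((c+0.055)/1.055)^2.4
L = 0.2126×R_lin + 0.7152×G_lin + 0.0722×B_lin
Color 1 (213,5,210):
  R=213: 213/255≈0.8353 > 0.04045 → ((0.8353+0.055)/1.055)^2.4 ≈ 0.66539
  G=5: 5/255≈0.0196 ≤ 0.04045 → 0.0196/12.92 ≈ 0.00152
  B=210: 210/255≈0.8235 > 0.04045 → ((0.8235+0.055)/1.055)^2.4 ≈ 0.64448
  L1 = 0.2126×0.66539 + 0.7152×0.00152 + 0.0722×0.64448 ≈ 0.18908
Color 2 (35,16,44):
  R=35: 35/255≈0.1373 > 0.04045 → ((0.1373+0.055)/1.055)^2.4 ≈ 0.01681
  G=16: 16/255≈0.0627 > 0.04045 → ((0.0627+0.055)/1.055)^2.4 ≈ 0.00518
  B=44: 44/255≈0.1725 > 0.04045 → ((0.1725+0.055)/1.055)^2.4 ≈ 0.02519
  L2 = 0.2126×0.01681 + 0.7152×0.00518 + 0.0722×0.02519 ≈ 0.00910
Lighter = 0.18908, Darker = 0.00910
Ratio = (L_lighter + 0.05) / (L_darker + 0.05)
Ratio = (0.18908 + 0.05) / (0.00910 + 0.05) = 0.23908 / 0.05910 ≈ 4.0455
Ratio ≈ 4.05:1


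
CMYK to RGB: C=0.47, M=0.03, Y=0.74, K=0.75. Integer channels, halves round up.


R = 255 × (1-C) × (1-K) = 255 × 0.53 × 0.25 = 33.7875 → 34
G = 255 × (1-M) × (1-K) = 255 × 0.97 × 0.25 = 61.8375 → 62
B = 255 × (1-Y) × (1-K) = 255 × 0.26 × 0.25 = 16.575 → 17
= RGB(34, 62, 17)


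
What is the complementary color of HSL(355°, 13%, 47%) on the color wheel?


Complement = opposite side of color wheel = hue + 180°
H' = (355 + 180) mod 360 = 175°
S and L unchanged.
= HSL(175°, 13%, 47%)


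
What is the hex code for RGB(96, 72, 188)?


R = 96 → 60 (hex)
G = 72 → 48 (hex)
B = 188 → BC (hex)
Hex = #6048BC


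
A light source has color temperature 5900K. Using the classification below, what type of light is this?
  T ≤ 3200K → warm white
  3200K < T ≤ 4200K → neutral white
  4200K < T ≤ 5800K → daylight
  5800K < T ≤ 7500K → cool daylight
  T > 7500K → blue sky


Temperature: 5900K
5800K < 5900K ≤ 7500K → cool daylight
Classification: cool daylight


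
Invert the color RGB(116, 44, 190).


Invert: (255-R, 255-G, 255-B)
R: 255-116 = 139
G: 255-44 = 211
B: 255-190 = 65
= RGB(139, 211, 65)


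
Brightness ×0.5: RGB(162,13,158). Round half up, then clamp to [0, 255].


Multiply each channel by 0.5, round half up, clamp to [0, 255]
R: 162×0.5 = 81
G: 13×0.5 = 6.5 → round → 7
B: 158×0.5 = 79
= RGB(81, 7, 79)


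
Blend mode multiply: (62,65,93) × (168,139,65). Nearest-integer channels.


Multiply: C = A×B/255, rounded to nearest integer
R: 62×168/255 = 10416/255 ≈ 40.847 → 41
G: 65×139/255 = 9035/255 ≈ 35.431 → 35
B: 93×65/255 = 6045/255 ≈ 23.706 → 24
= RGB(41, 35, 24)


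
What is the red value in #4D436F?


Color: #4D436F
R = 4D = 77
G = 43 = 67
B = 6F = 111
Red = 77


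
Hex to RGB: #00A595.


00 → 0 (R)
A5 → 165 (G)
95 → 149 (B)
= RGB(0, 165, 149)


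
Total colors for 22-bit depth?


Colors = 2^bits = 2^22
= 4,194,304 colors


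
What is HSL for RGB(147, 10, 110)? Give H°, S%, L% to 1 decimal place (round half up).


Normalize: R'=147/255≈0.5765, G'=10/255≈0.0392, B'=110/255≈0.4314
Max=147/255, Min=10/255, Δ=Max-Min=137/255
L = (Max+Min)/2 = (147+10)/510 = 157/510 = 0.30784… → L = 30.8%
L ≤ 0.5 → S = Δ/(Max+Min) = 137/(147+10) = 137/157 = 0.87261… → S = 87.3%
(the 1/255 factors cancel in S and H, so raw channel differences can be used)
Max is R' → H = 60 × (((G-B)/Δ) mod 6) = 60 × (((10-110)/137) mod 6)
  (-100)/137 = -0.7299…; negative, so add 6 → 5.2700…
  H = 60 × 5.2700… = 316.204…° → H = 316.2°
= HSL(316.2°, 87.3%, 30.8%)


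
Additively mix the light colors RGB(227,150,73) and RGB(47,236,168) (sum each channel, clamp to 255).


Additive: each channel = min(255, C₁+C₂)
R: 227+47 = 274 → 255
G: 150+236 = 386 → 255
B: 73+168 = 241 → 241
= RGB(255, 255, 241)


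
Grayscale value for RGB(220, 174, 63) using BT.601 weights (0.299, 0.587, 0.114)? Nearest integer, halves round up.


Gray = 0.299×R + 0.587×G + 0.114×B
Gray = 0.299×220 + 0.587×174 + 0.114×63
Gray = 65.780 + 102.138 + 7.182
Gray = 175.100 → round half up → 175
Gray = 175


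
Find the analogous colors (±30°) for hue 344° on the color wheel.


Base hue: 344°
Left analog: (344 - 30) mod 360 = 314°
Right analog: (344 + 30) mod 360 = 14°
Analogous hues = 314° and 14°


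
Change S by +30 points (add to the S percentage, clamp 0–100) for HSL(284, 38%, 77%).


Original S = 38%
Adjustment = +30 percentage points
New S = 38 + (30) = 68
Clamp to [0, 100] → 68
= HSL(284°, 68%, 77%)


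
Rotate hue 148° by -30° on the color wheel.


New hue = (H + rotation) mod 360
New hue = (148 -30) mod 360
= 118 mod 360
= 118°


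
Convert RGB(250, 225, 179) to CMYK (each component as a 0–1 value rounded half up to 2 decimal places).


R'=250/255≈0.9804, G'=225/255≈0.8824, B'=179/255≈0.7020
K = 1 - max(R',G',B') = 1 - 250/255 = 5/255 = 0.01960… → 0.02
(1-R'-K)/(1-K) simplifies to (max-R)/max with max = 250:
C = (250-250)/250 = 0/250 = 0 → 0.00
M = (250-225)/250 = 25/250 = 0.1 → 0.10
Y = (250-179)/250 = 71/250 = 0.284 → 0.28
= CMYK(0.00, 0.10, 0.28, 0.02)


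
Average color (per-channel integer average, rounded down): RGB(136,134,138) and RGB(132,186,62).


Midpoint: each channel = ⌊(C₁+C₂)/2⌋
R: ⌊(136+132)/2⌋ = 134
G: ⌊(134+186)/2⌋ = 160
B: ⌊(138+62)/2⌋ = 100
= RGB(134, 160, 100)


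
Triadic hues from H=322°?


Triadic: equally spaced at 120° intervals
H1 = 322°
H2 = (322 + 120) mod 360 = 82°
H3 = (322 + 240) mod 360 = 202°
Triadic = 322°, 82°, 202°


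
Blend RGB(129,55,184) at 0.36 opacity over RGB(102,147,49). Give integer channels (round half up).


C = α×F + (1-α)×B, with 1-α = 0.64
R: 0.36×129 + 0.64×102 = 46.44 + 65.28 = 111.72 → 112
G: 0.36×55 + 0.64×147 = 19.80 + 94.08 = 113.88 → 114
B: 0.36×184 + 0.64×49 = 66.24 + 31.36 = 97.60 → 98
= RGB(112, 114, 98)


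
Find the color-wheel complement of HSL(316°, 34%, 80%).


Complement = opposite side of color wheel = hue + 180°
H' = (316 + 180) mod 360 = 136°
S and L unchanged.
= HSL(136°, 34%, 80%)


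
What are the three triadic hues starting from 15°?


Triadic: equally spaced at 120° intervals
H1 = 15°
H2 = (15 + 120) mod 360 = 135°
H3 = (15 + 240) mod 360 = 255°
Triadic = 15°, 135°, 255°


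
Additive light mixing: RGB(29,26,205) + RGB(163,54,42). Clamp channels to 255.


Additive: each channel = min(255, C₁+C₂)
R: 29+163 = 192 → 192
G: 26+54 = 80 → 80
B: 205+42 = 247 → 247
= RGB(192, 80, 247)


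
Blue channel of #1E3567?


Color: #1E3567
R = 1E = 30
G = 35 = 53
B = 67 = 103
Blue = 103


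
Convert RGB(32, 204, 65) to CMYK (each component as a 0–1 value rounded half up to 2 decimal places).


R'=32/255≈0.1255, G'=204/255≈0.8000, B'=65/255≈0.2549
K = 1 - max(R',G',B') = 1 - 204/255 = 51/255 = 0.2 → 0.20
(1-R'-K)/(1-K) simplifies to (max-R)/max with max = 204:
C = (204-32)/204 = 172/204 = 0.84313… → 0.84
M = (204-204)/204 = 0/204 = 0 → 0.00
Y = (204-65)/204 = 139/204 = 0.68137… → 0.68
= CMYK(0.84, 0.00, 0.68, 0.20)


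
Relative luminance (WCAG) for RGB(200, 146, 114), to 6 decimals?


Linearize each channel (sRGB transfer function): c = v/255; c_lin = c/12.92 if c ≤ 0.04045, else ((c+0.055)/1.055)^2.4
  R: 200/255 ≈ 0.784314 > 0.04045 → ((0.784314+0.055)/1.055)^2.4 ≈ 0.577580
  G: 146/255 ≈ 0.572549 > 0.04045 → ((0.572549+0.055)/1.055)^2.4 ≈ 0.287441
  B: 114/255 ≈ 0.447059 > 0.04045 → ((0.447059+0.055)/1.055)^2.4 ≈ 0.168269
R_lin = 0.577580, G_lin = 0.287441, B_lin = 0.168269
L = 0.2126×R + 0.7152×G + 0.0722×B
L = 0.2126×0.577580 + 0.7152×0.287441 + 0.0722×0.168269
L ≈ 0.340520


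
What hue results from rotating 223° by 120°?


New hue = (H + rotation) mod 360
New hue = (223 + 120) mod 360
= 343 mod 360
= 343°


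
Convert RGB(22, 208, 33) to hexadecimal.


R = 22 → 16 (hex)
G = 208 → D0 (hex)
B = 33 → 21 (hex)
Hex = #16D021


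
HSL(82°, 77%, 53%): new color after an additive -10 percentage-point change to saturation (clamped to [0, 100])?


Original S = 77%
Adjustment = -10 percentage points
New S = 77 + (-10) = 67
Clamp to [0, 100] → 67
= HSL(82°, 67%, 53%)


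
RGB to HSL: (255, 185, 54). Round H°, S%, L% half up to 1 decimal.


Normalize: R'=255/255≈1.0000, G'=185/255≈0.7255, B'=54/255≈0.2118
Max=255/255, Min=54/255, Δ=Max-Min=201/255
L = (Max+Min)/2 = (255+54)/510 = 309/510 = 0.60588… → L = 60.6%
L > 0.5 → S = Δ/(2-Max-Min) = 201/(510-255-54) = 201/201 = 1 → S = 100.0%
(the 1/255 factors cancel in S and H, so raw channel differences can be used)
Max is R' → H = 60 × (((G-B)/Δ) mod 6) = 60 × (((185-54)/201) mod 6)
  131/201 = 0.6517…
  H = 60 × 0.6517… = 39.104…° → H = 39.1°
= HSL(39.1°, 100.0%, 60.6%)


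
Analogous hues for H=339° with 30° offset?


Base hue: 339°
Left analog: (339 - 30) mod 360 = 309°
Right analog: (339 + 30) mod 360 = 9°
Analogous hues = 309° and 9°


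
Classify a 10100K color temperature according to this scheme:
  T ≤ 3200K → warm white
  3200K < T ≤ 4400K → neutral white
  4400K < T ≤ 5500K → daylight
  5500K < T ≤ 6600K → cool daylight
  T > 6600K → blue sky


Temperature: 10100K
10100K > 6600K → blue sky
Classification: blue sky


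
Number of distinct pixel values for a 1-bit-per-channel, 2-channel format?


Total bits = 1 bits/channel × 2 channels = 2 bits
Distinct pixel values = 2^2
= 4 pixel values


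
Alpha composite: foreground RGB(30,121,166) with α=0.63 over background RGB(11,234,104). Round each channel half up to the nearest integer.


C = α×F + (1-α)×B, with 1-α = 0.37
R: 0.63×30 + 0.37×11 = 18.90 + 4.07 = 22.97 → 23
G: 0.63×121 + 0.37×234 = 76.23 + 86.58 = 162.81 → 163
B: 0.63×166 + 0.37×104 = 104.58 + 38.48 = 143.06 → 143
= RGB(23, 163, 143)


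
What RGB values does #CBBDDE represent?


CB → 203 (R)
BD → 189 (G)
DE → 222 (B)
= RGB(203, 189, 222)


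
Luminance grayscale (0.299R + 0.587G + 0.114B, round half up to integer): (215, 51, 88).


Gray = 0.299×R + 0.587×G + 0.114×B
Gray = 0.299×215 + 0.587×51 + 0.114×88
Gray = 64.285 + 29.937 + 10.032
Gray = 104.254 → round half up → 104
Gray = 104


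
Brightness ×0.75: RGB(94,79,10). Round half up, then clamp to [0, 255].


Multiply each channel by 0.75, round half up, clamp to [0, 255]
R: 94×0.75 = 70.5 → round → 71
G: 79×0.75 = 59.25 → round → 59
B: 10×0.75 = 7.5 → round → 8
= RGB(71, 59, 8)


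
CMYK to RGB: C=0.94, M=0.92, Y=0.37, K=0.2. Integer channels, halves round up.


R = 255 × (1-C) × (1-K) = 255 × 0.06 × 0.80 = 12.24 → 12
G = 255 × (1-M) × (1-K) = 255 × 0.08 × 0.80 = 16.32 → 16
B = 255 × (1-Y) × (1-K) = 255 × 0.63 × 0.80 = 128.52 → 129
= RGB(12, 16, 129)


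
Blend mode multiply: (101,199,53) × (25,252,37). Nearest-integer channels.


Multiply: C = A×B/255, rounded to nearest integer
R: 101×25/255 = 2525/255 ≈ 9.902 → 10
G: 199×252/255 = 50148/255 ≈ 196.659 → 197
B: 53×37/255 = 1961/255 ≈ 7.690 → 8
= RGB(10, 197, 8)


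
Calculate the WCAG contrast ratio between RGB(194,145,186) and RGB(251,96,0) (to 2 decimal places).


Linearize each sRGB channel c=v/255: c/12.92 if c ≤ 0.04045 else ((c+0.055)/1.055)^2.4
L = 0.2126×R_lin + 0.7152×G_lin + 0.0722×B_lin
Color 1 (194,145,186):
  R=194: 194/255≈0.7608 > 0.04045 → ((0.7608+0.055)/1.055)^2.4 ≈ 0.53948
  G=145: 145/255≈0.5686 > 0.04045 → ((0.5686+0.055)/1.055)^2.4 ≈ 0.28315
  B=186: 186/255≈0.7294 > 0.04045 → ((0.7294+0.055)/1.055)^2.4 ≈ 0.49102
  L1 = 0.2126×0.53948 + 0.7152×0.28315 + 0.0722×0.49102 ≈ 0.35265
Color 2 (251,96,0):
  R=251: 251/255≈0.9843 > 0.04045 → ((0.9843+0.055)/1.055)^2.4 ≈ 0.96469
  G=96: 96/255≈0.3765 > 0.04045 → ((0.3765+0.055)/1.055)^2.4 ≈ 0.11697
  B=0: 0/255≈0.0000 ≤ 0.04045 → 0.0000/12.92 ≈ 0.00000
  L2 = 0.2126×0.96469 + 0.7152×0.11697 + 0.0722×0.00000 ≈ 0.28875
Lighter = 0.35265, Darker = 0.28875
Ratio = (L_lighter + 0.05) / (L_darker + 0.05)
Ratio = (0.35265 + 0.05) / (0.28875 + 0.05) = 0.40265 / 0.33875 ≈ 1.1886
Ratio ≈ 1.19:1


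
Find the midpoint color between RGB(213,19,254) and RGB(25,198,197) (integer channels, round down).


Midpoint: each channel = ⌊(C₁+C₂)/2⌋
R: ⌊(213+25)/2⌋ = 119
G: ⌊(19+198)/2⌋ = 108
B: ⌊(254+197)/2⌋ = 225
= RGB(119, 108, 225)


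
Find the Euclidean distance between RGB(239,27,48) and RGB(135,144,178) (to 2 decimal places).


d = √[(R₁-R₂)² + (G₁-G₂)² + (B₁-B₂)²]
d = √[(239-135)² + (27-144)² + (48-178)²]
d = √[10816 + 13689 + 16900]
d = √41405
d ≈ 203.48


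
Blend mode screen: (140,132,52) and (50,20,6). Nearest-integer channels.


Screen: C = 255 - (255-A)×(255-B)/255, rounded to nearest integer
R: 255 - (255-140)×(255-50)/255 = 255 - 23575/255 ≈ 255 - 92.451 = 162.549 → 163
G: 255 - (255-132)×(255-20)/255 = 255 - 28905/255 ≈ 255 - 113.353 = 141.647 → 142
B: 255 - (255-52)×(255-6)/255 = 255 - 50547/255 ≈ 255 - 198.224 = 56.776 → 57
= RGB(163, 142, 57)


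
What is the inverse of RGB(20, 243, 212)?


Invert: (255-R, 255-G, 255-B)
R: 255-20 = 235
G: 255-243 = 12
B: 255-212 = 43
= RGB(235, 12, 43)


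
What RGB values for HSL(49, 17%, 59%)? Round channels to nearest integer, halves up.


H=49°, S=0.17, L=0.59
C = (1-|2L-1|)×S = (1-|0.18|)×0.17 = 0.1394
H' = H/60 = 49/60 ≈ 0.8167; X = C×(1-|H' mod 2 - 1|) ≈ 0.1138
m = L - C/2 = 0.59 - 0.0697 = 0.5203
Sector ⌊H'⌋ = 0 → (R',G',B') = (0.1394, ≈0.1138, 0.0)
RGB = ((R'+m)×255, (G'+m)×255, (B'+m)×255) = (168.2235, 161.70655, 132.6765)
Round half up → RGB(168, 162, 133)


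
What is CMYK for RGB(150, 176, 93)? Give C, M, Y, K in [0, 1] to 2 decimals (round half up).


R'=150/255≈0.5882, G'=176/255≈0.6902, B'=93/255≈0.3647
K = 1 - max(R',G',B') = 1 - 176/255 = 79/255 = 0.30980… → 0.31
(1-R'-K)/(1-K) simplifies to (max-R)/max with max = 176:
C = (176-150)/176 = 26/176 = 0.14772… → 0.15
M = (176-176)/176 = 0/176 = 0 → 0.00
Y = (176-93)/176 = 83/176 = 0.47159… → 0.47
= CMYK(0.15, 0.00, 0.47, 0.31)


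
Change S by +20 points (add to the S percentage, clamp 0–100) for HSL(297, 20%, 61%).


Original S = 20%
Adjustment = +20 percentage points
New S = 20 + (20) = 40
Clamp to [0, 100] → 40
= HSL(297°, 40%, 61%)


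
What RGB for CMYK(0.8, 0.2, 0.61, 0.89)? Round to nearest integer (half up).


R = 255 × (1-C) × (1-K) = 255 × 0.20 × 0.11 = 5.61 → 6
G = 255 × (1-M) × (1-K) = 255 × 0.80 × 0.11 = 22.44 → 22
B = 255 × (1-Y) × (1-K) = 255 × 0.39 × 0.11 = 10.9395 → 11
= RGB(6, 22, 11)


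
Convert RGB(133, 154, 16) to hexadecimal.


R = 133 → 85 (hex)
G = 154 → 9A (hex)
B = 16 → 10 (hex)
Hex = #859A10


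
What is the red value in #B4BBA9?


Color: #B4BBA9
R = B4 = 180
G = BB = 187
B = A9 = 169
Red = 180


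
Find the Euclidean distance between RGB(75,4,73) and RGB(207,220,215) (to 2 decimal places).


d = √[(R₁-R₂)² + (G₁-G₂)² + (B₁-B₂)²]
d = √[(75-207)² + (4-220)² + (73-215)²]
d = √[17424 + 46656 + 20164]
d = √84244
d ≈ 290.25


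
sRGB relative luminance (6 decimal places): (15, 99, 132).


Linearize each channel (sRGB transfer function): c = v/255; c_lin = c/12.92 if c ≤ 0.04045, else ((c+0.055)/1.055)^2.4
  R: 15/255 ≈ 0.058824 > 0.04045 → ((0.058824+0.055)/1.055)^2.4 ≈ 0.004777
  G: 99/255 ≈ 0.388235 > 0.04045 → ((0.388235+0.055)/1.055)^2.4 ≈ 0.124772
  B: 132/255 ≈ 0.517647 > 0.04045 → ((0.517647+0.055)/1.055)^2.4 ≈ 0.230740
R_lin = 0.004777, G_lin = 0.124772, B_lin = 0.230740
L = 0.2126×R + 0.7152×G + 0.0722×B
L = 0.2126×0.004777 + 0.7152×0.124772 + 0.0722×0.230740
L ≈ 0.106912


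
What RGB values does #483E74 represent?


48 → 72 (R)
3E → 62 (G)
74 → 116 (B)
= RGB(72, 62, 116)


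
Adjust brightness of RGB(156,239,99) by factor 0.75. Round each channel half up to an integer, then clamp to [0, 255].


Multiply each channel by 0.75, round half up, clamp to [0, 255]
R: 156×0.75 = 117
G: 239×0.75 = 179.25 → round → 179
B: 99×0.75 = 74.25 → round → 74
= RGB(117, 179, 74)


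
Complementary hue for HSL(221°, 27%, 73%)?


Complement = opposite side of color wheel = hue + 180°
H' = (221 + 180) mod 360 = 41°
S and L unchanged.
= HSL(41°, 27%, 73%)


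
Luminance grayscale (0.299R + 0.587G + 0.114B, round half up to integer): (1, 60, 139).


Gray = 0.299×R + 0.587×G + 0.114×B
Gray = 0.299×1 + 0.587×60 + 0.114×139
Gray = 0.299 + 35.220 + 15.846
Gray = 51.365 → round half up → 51
Gray = 51


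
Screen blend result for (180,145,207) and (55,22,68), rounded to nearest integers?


Screen: C = 255 - (255-A)×(255-B)/255, rounded to nearest integer
R: 255 - (255-180)×(255-55)/255 = 255 - 15000/255 ≈ 255 - 58.824 = 196.176 → 196
G: 255 - (255-145)×(255-22)/255 = 255 - 25630/255 ≈ 255 - 100.510 = 154.490 → 154
B: 255 - (255-207)×(255-68)/255 = 255 - 8976/255 ≈ 255 - 35.200 = 219.800 → 220
= RGB(196, 154, 220)


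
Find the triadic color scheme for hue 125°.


Triadic: equally spaced at 120° intervals
H1 = 125°
H2 = (125 + 120) mod 360 = 245°
H3 = (125 + 240) mod 360 = 5°
Triadic = 125°, 245°, 5°


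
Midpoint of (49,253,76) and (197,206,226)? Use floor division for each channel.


Midpoint: each channel = ⌊(C₁+C₂)/2⌋
R: ⌊(49+197)/2⌋ = 123
G: ⌊(253+206)/2⌋ = 229
B: ⌊(76+226)/2⌋ = 151
= RGB(123, 229, 151)


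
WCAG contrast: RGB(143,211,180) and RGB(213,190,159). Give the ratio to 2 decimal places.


Linearize each sRGB channel c=v/255: c/12.92 if c ≤ 0.04045 else ((c+0.055)/1.055)^2.4
L = 0.2126×R_lin + 0.7152×G_lin + 0.0722×B_lin
Color 1 (143,211,180):
  R=143: 143/255≈0.5608 > 0.04045 → ((0.5608+0.055)/1.055)^2.4 ≈ 0.27468
  G=211: 211/255≈0.8275 > 0.04045 → ((0.8275+0.055)/1.055)^2.4 ≈ 0.65141
  B=180: 180/255≈0.7059 > 0.04045 → ((0.7059+0.055)/1.055)^2.4 ≈ 0.45641
  L1 = 0.2126×0.27468 + 0.7152×0.65141 + 0.0722×0.45641 ≈ 0.55723
Color 2 (213,190,159):
  R=213: 213/255≈0.8353 > 0.04045 → ((0.8353+0.055)/1.055)^2.4 ≈ 0.66539
  G=190: 190/255≈0.7451 > 0.04045 → ((0.7451+0.055)/1.055)^2.4 ≈ 0.51492
  B=159: 159/255≈0.6235 > 0.04045 → ((0.6235+0.055)/1.055)^2.4 ≈ 0.34670
  L2 = 0.2126×0.66539 + 0.7152×0.51492 + 0.0722×0.34670 ≈ 0.53476
Lighter = 0.55723, Darker = 0.53476
Ratio = (L_lighter + 0.05) / (L_darker + 0.05)
Ratio = (0.55723 + 0.05) / (0.53476 + 0.05) = 0.60723 / 0.58476 ≈ 1.0384
Ratio ≈ 1.04:1


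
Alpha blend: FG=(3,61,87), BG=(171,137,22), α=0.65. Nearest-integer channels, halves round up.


C = α×F + (1-α)×B, with 1-α = 0.35
R: 0.65×3 + 0.35×171 = 1.95 + 59.85 = 61.80 → 62
G: 0.65×61 + 0.35×137 = 39.65 + 47.95 = 87.60 → 88
B: 0.65×87 + 0.35×22 = 56.55 + 7.70 = 64.25 → 64
= RGB(62, 88, 64)


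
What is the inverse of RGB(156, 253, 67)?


Invert: (255-R, 255-G, 255-B)
R: 255-156 = 99
G: 255-253 = 2
B: 255-67 = 188
= RGB(99, 2, 188)


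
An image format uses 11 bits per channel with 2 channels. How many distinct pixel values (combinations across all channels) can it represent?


Total bits = 11 bits/channel × 2 channels = 22 bits
Distinct pixel values = 2^22
= 4,194,304 pixel values


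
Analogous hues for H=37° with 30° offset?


Base hue: 37°
Left analog: (37 - 30) mod 360 = 7°
Right analog: (37 + 30) mod 360 = 67°
Analogous hues = 7° and 67°


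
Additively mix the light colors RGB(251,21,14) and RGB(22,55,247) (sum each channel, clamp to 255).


Additive: each channel = min(255, C₁+C₂)
R: 251+22 = 273 → 255
G: 21+55 = 76 → 76
B: 14+247 = 261 → 255
= RGB(255, 76, 255)


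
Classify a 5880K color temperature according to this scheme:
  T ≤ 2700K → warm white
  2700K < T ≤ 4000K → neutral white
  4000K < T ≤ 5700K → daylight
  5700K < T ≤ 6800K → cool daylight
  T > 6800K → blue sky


Temperature: 5880K
5700K < 5880K ≤ 6800K → cool daylight
Classification: cool daylight


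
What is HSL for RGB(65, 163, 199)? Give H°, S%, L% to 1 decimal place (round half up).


Normalize: R'=65/255≈0.2549, G'=163/255≈0.6392, B'=199/255≈0.7804
Max=199/255, Min=65/255, Δ=Max-Min=134/255
L = (Max+Min)/2 = (199+65)/510 = 264/510 = 0.51764… → L = 51.8%
L > 0.5 → S = Δ/(2-Max-Min) = 134/(510-199-65) = 134/246 = 0.54471… → S = 54.5%
(the 1/255 factors cancel in S and H, so raw channel differences can be used)
Max is B' → H = 60 × ((R-G)/Δ + 4) = 60 × ((65-163)/134 + 4)
  -98/134 + 4 = -0.7313… + 4 = 3.2686…
  H = 60 × 3.2686… = 196.119…° → H = 196.1°
= HSL(196.1°, 54.5%, 51.8%)


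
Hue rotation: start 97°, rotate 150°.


New hue = (H + rotation) mod 360
New hue = (97 + 150) mod 360
= 247 mod 360
= 247°


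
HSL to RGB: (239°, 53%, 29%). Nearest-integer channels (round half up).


H=239°, S=0.53, L=0.29
C = (1-|2L-1|)×S = (1-|-0.42|)×0.53 = 0.3074
H' = H/60 = 239/60 ≈ 3.9833; X = C×(1-|H' mod 2 - 1|) ≈ 0.0051
m = L - C/2 = 0.29 - 0.1537 = 0.1363
Sector ⌊H'⌋ = 3 → (R',G',B') = (0.0, ≈0.0051, 0.3074)
RGB = ((R'+m)×255, (G'+m)×255, (B'+m)×255) = (34.7565, 36.06295, 113.1435)
Round half up → RGB(35, 36, 113)


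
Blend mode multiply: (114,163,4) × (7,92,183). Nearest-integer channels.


Multiply: C = A×B/255, rounded to nearest integer
R: 114×7/255 = 798/255 ≈ 3.129 → 3
G: 163×92/255 = 14996/255 ≈ 58.808 → 59
B: 4×183/255 = 732/255 ≈ 2.871 → 3
= RGB(3, 59, 3)


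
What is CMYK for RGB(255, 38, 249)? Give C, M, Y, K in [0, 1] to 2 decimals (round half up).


R'=255/255≈1.0000, G'=38/255≈0.1490, B'=249/255≈0.9765
K = 1 - max(R',G',B') = 1 - 255/255 = 0/255 = 0 → 0.00
(1-R'-K)/(1-K) simplifies to (max-R)/max with max = 255:
C = (255-255)/255 = 0/255 = 0 → 0.00
M = (255-38)/255 = 217/255 = 0.85098… → 0.85
Y = (255-249)/255 = 6/255 = 0.02352… → 0.02
= CMYK(0.00, 0.85, 0.02, 0.00)


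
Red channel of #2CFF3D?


Color: #2CFF3D
R = 2C = 44
G = FF = 255
B = 3D = 61
Red = 44


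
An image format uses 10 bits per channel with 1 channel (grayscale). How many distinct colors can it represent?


Total bits = 10 bits/channel × 1 channels = 10 bits
Distinct colors = 2^10
= 1,024 colors


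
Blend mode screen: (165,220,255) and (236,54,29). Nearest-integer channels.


Screen: C = 255 - (255-A)×(255-B)/255, rounded to nearest integer
R: 255 - (255-165)×(255-236)/255 = 255 - 1710/255 ≈ 255 - 6.706 = 248.294 → 248
G: 255 - (255-220)×(255-54)/255 = 255 - 7035/255 ≈ 255 - 27.588 = 227.412 → 227
B: 255 - (255-255)×(255-29)/255 = 255 - 0/255 ≈ 255 - 0.000 = 255.000 → 255
= RGB(248, 227, 255)


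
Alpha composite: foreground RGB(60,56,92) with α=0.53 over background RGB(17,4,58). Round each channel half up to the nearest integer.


C = α×F + (1-α)×B, with 1-α = 0.47
R: 0.53×60 + 0.47×17 = 31.80 + 7.99 = 39.79 → 40
G: 0.53×56 + 0.47×4 = 29.68 + 1.88 = 31.56 → 32
B: 0.53×92 + 0.47×58 = 48.76 + 27.26 = 76.02 → 76
= RGB(40, 32, 76)


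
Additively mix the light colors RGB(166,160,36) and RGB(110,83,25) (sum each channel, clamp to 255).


Additive: each channel = min(255, C₁+C₂)
R: 166+110 = 276 → 255
G: 160+83 = 243 → 243
B: 36+25 = 61 → 61
= RGB(255, 243, 61)


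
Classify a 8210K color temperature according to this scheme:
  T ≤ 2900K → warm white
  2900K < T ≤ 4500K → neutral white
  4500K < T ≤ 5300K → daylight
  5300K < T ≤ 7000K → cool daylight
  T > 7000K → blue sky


Temperature: 8210K
8210K > 7000K → blue sky
Classification: blue sky


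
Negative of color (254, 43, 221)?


Invert: (255-R, 255-G, 255-B)
R: 255-254 = 1
G: 255-43 = 212
B: 255-221 = 34
= RGB(1, 212, 34)


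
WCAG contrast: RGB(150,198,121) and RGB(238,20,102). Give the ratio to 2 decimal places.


Linearize each sRGB channel c=v/255: c/12.92 if c ≤ 0.04045 else ((c+0.055)/1.055)^2.4
L = 0.2126×R_lin + 0.7152×G_lin + 0.0722×B_lin
Color 1 (150,198,121):
  R=150: 150/255≈0.5882 > 0.04045 → ((0.5882+0.055)/1.055)^2.4 ≈ 0.30499
  G=198: 198/255≈0.7765 > 0.04045 → ((0.7765+0.055)/1.055)^2.4 ≈ 0.56471
  B=121: 121/255≈0.4745 > 0.04045 → ((0.4745+0.055)/1.055)^2.4 ≈ 0.19120
  L1 = 0.2126×0.30499 + 0.7152×0.56471 + 0.0722×0.19120 ≈ 0.48253
Color 2 (238,20,102):
  R=238: 238/255≈0.9333 > 0.04045 → ((0.9333+0.055)/1.055)^2.4 ≈ 0.85499
  G=20: 20/255≈0.0784 > 0.04045 → ((0.0784+0.055)/1.055)^2.4 ≈ 0.00700
  B=102: 102/255≈0.4000 > 0.04045 → ((0.4000+0.055)/1.055)^2.4 ≈ 0.13287
  L2 = 0.2126×0.85499 + 0.7152×0.00700 + 0.0722×0.13287 ≈ 0.19637
Lighter = 0.48253, Darker = 0.19637
Ratio = (L_lighter + 0.05) / (L_darker + 0.05)
Ratio = (0.48253 + 0.05) / (0.19637 + 0.05) = 0.53253 / 0.24637 ≈ 2.1615
Ratio ≈ 2.16:1


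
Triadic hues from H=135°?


Triadic: equally spaced at 120° intervals
H1 = 135°
H2 = (135 + 120) mod 360 = 255°
H3 = (135 + 240) mod 360 = 15°
Triadic = 135°, 255°, 15°


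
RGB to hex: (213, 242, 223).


R = 213 → D5 (hex)
G = 242 → F2 (hex)
B = 223 → DF (hex)
Hex = #D5F2DF


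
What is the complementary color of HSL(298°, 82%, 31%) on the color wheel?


Complement = opposite side of color wheel = hue + 180°
H' = (298 + 180) mod 360 = 118°
S and L unchanged.
= HSL(118°, 82%, 31%)


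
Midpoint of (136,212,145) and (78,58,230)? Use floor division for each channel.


Midpoint: each channel = ⌊(C₁+C₂)/2⌋
R: ⌊(136+78)/2⌋ = 107
G: ⌊(212+58)/2⌋ = 135
B: ⌊(145+230)/2⌋ = 187
= RGB(107, 135, 187)


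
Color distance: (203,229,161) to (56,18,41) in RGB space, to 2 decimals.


d = √[(R₁-R₂)² + (G₁-G₂)² + (B₁-B₂)²]
d = √[(203-56)² + (229-18)² + (161-41)²]
d = √[21609 + 44521 + 14400]
d = √80530
d ≈ 283.78


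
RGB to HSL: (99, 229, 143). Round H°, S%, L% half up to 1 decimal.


Normalize: R'=99/255≈0.3882, G'=229/255≈0.8980, B'=143/255≈0.5608
Max=229/255, Min=99/255, Δ=Max-Min=130/255
L = (Max+Min)/2 = (229+99)/510 = 328/510 = 0.64313… → L = 64.3%
L > 0.5 → S = Δ/(2-Max-Min) = 130/(510-229-99) = 130/182 = 0.71428… → S = 71.4%
(the 1/255 factors cancel in S and H, so raw channel differences can be used)
Max is G' → H = 60 × ((B-R)/Δ + 2) = 60 × ((143-99)/130 + 2)
  44/130 + 2 = 0.3384… + 2 = 2.3384…
  H = 60 × 2.3384… = 140.307…° → H = 140.3°
= HSL(140.3°, 71.4%, 64.3%)


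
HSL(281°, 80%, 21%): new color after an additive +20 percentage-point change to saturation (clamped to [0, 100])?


Original S = 80%
Adjustment = +20 percentage points
New S = 80 + (20) = 100
Clamp to [0, 100] → 100
= HSL(281°, 100%, 21%)


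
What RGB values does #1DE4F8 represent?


1D → 29 (R)
E4 → 228 (G)
F8 → 248 (B)
= RGB(29, 228, 248)


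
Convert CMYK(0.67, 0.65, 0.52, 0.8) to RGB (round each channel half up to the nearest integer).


R = 255 × (1-C) × (1-K) = 255 × 0.33 × 0.20 = 16.83 → 17
G = 255 × (1-M) × (1-K) = 255 × 0.35 × 0.20 = 17.85 → 18
B = 255 × (1-Y) × (1-K) = 255 × 0.48 × 0.20 = 24.48 → 24
= RGB(17, 18, 24)


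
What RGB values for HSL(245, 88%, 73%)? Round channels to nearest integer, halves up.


H=245°, S=0.88, L=0.73
C = (1-|2L-1|)×S = (1-|0.46|)×0.88 = 0.4752
H' = H/60 = 245/60 ≈ 4.0833; X = C×(1-|H' mod 2 - 1|) = 0.0396
m = L - C/2 = 0.73 - 0.2376 = 0.4924
Sector ⌊H'⌋ = 4 → (R',G',B') = (0.0396, 0.0, 0.4752)
RGB = ((R'+m)×255, (G'+m)×255, (B'+m)×255) = (135.66, 125.562, 246.738)
Round half up → RGB(136, 126, 247)


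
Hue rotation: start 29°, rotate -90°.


New hue = (H + rotation) mod 360
New hue = (29 -90) mod 360
= -61 mod 360
= 299°


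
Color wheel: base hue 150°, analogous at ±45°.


Base hue: 150°
Left analog: (150 - 45) mod 360 = 105°
Right analog: (150 + 45) mod 360 = 195°
Analogous hues = 105° and 195°


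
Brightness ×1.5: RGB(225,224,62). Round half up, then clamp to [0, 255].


Multiply each channel by 1.5, round half up, clamp to [0, 255]
R: 225×1.5 = 337.5 → round → 338 → clamp → 255
G: 224×1.5 = 336 → clamp → 255
B: 62×1.5 = 93
= RGB(255, 255, 93)


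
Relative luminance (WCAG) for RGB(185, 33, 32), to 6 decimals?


Linearize each channel (sRGB transfer function): c = v/255; c_lin = c/12.92 if c ≤ 0.04045, else ((c+0.055)/1.055)^2.4
  R: 185/255 ≈ 0.725490 > 0.04045 → ((0.725490+0.055)/1.055)^2.4 ≈ 0.485150
  G: 33/255 ≈ 0.129412 > 0.04045 → ((0.129412+0.055)/1.055)^2.4 ≈ 0.015209
  B: 32/255 ≈ 0.125490 > 0.04045 → ((0.125490+0.055)/1.055)^2.4 ≈ 0.014444
R_lin = 0.485150, G_lin = 0.015209, B_lin = 0.014444
L = 0.2126×R + 0.7152×G + 0.0722×B
L = 0.2126×0.485150 + 0.7152×0.015209 + 0.0722×0.014444
L ≈ 0.115063


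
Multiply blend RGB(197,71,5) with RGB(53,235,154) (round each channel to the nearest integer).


Multiply: C = A×B/255, rounded to nearest integer
R: 197×53/255 = 10441/255 ≈ 40.945 → 41
G: 71×235/255 = 16685/255 ≈ 65.431 → 65
B: 5×154/255 = 770/255 ≈ 3.020 → 3
= RGB(41, 65, 3)


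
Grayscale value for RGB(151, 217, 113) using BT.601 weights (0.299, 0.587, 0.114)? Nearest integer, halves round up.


Gray = 0.299×R + 0.587×G + 0.114×B
Gray = 0.299×151 + 0.587×217 + 0.114×113
Gray = 45.149 + 127.379 + 12.882
Gray = 185.410 → round half up → 185
Gray = 185


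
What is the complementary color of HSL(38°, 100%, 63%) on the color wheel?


Complement = opposite side of color wheel = hue + 180°
H' = (38 + 180) mod 360 = 218°
S and L unchanged.
= HSL(218°, 100%, 63%)


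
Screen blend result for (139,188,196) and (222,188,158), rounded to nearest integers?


Screen: C = 255 - (255-A)×(255-B)/255, rounded to nearest integer
R: 255 - (255-139)×(255-222)/255 = 255 - 3828/255 ≈ 255 - 15.012 = 239.988 → 240
G: 255 - (255-188)×(255-188)/255 = 255 - 4489/255 ≈ 255 - 17.604 = 237.396 → 237
B: 255 - (255-196)×(255-158)/255 = 255 - 5723/255 ≈ 255 - 22.443 = 232.557 → 233
= RGB(240, 237, 233)


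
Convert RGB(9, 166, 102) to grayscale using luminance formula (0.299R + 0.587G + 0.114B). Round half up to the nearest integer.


Gray = 0.299×R + 0.587×G + 0.114×B
Gray = 0.299×9 + 0.587×166 + 0.114×102
Gray = 2.691 + 97.442 + 11.628
Gray = 111.761 → round half up → 112
Gray = 112


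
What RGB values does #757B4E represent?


75 → 117 (R)
7B → 123 (G)
4E → 78 (B)
= RGB(117, 123, 78)


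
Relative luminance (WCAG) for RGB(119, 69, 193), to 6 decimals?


Linearize each channel (sRGB transfer function): c = v/255; c_lin = c/12.92 if c ≤ 0.04045, else ((c+0.055)/1.055)^2.4
  R: 119/255 ≈ 0.466667 > 0.04045 → ((0.466667+0.055)/1.055)^2.4 ≈ 0.184475
  G: 69/255 ≈ 0.270588 > 0.04045 → ((0.270588+0.055)/1.055)^2.4 ≈ 0.059511
  B: 193/255 ≈ 0.756863 > 0.04045 → ((0.756863+0.055)/1.055)^2.4 ≈ 0.533276
R_lin = 0.184475, G_lin = 0.059511, B_lin = 0.533276
L = 0.2126×R + 0.7152×G + 0.0722×B
L = 0.2126×0.184475 + 0.7152×0.059511 + 0.0722×0.533276
L ≈ 0.120284


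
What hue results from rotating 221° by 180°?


New hue = (H + rotation) mod 360
New hue = (221 + 180) mod 360
= 401 mod 360
= 41°


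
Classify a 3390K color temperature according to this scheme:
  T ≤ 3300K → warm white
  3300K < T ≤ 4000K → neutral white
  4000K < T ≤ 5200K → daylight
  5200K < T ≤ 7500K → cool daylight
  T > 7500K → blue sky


Temperature: 3390K
3300K < 3390K ≤ 4000K → neutral white
Classification: neutral white


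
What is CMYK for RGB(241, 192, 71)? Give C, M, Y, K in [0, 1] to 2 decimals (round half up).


R'=241/255≈0.9451, G'=192/255≈0.7529, B'=71/255≈0.2784
K = 1 - max(R',G',B') = 1 - 241/255 = 14/255 = 0.05490… → 0.05
(1-R'-K)/(1-K) simplifies to (max-R)/max with max = 241:
C = (241-241)/241 = 0/241 = 0 → 0.00
M = (241-192)/241 = 49/241 = 0.20331… → 0.20
Y = (241-71)/241 = 170/241 = 0.70539… → 0.71
= CMYK(0.00, 0.20, 0.71, 0.05)


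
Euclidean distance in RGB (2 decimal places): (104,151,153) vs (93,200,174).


d = √[(R₁-R₂)² + (G₁-G₂)² + (B₁-B₂)²]
d = √[(104-93)² + (151-200)² + (153-174)²]
d = √[121 + 2401 + 441]
d = √2963
d ≈ 54.43


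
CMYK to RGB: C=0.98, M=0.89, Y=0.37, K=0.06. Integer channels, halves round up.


R = 255 × (1-C) × (1-K) = 255 × 0.02 × 0.94 = 4.794 → 5
G = 255 × (1-M) × (1-K) = 255 × 0.11 × 0.94 = 26.367 → 26
B = 255 × (1-Y) × (1-K) = 255 × 0.63 × 0.94 = 151.011 → 151
= RGB(5, 26, 151)


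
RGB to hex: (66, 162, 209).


R = 66 → 42 (hex)
G = 162 → A2 (hex)
B = 209 → D1 (hex)
Hex = #42A2D1


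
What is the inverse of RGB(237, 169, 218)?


Invert: (255-R, 255-G, 255-B)
R: 255-237 = 18
G: 255-169 = 86
B: 255-218 = 37
= RGB(18, 86, 37)


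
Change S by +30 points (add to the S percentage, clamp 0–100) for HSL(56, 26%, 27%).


Original S = 26%
Adjustment = +30 percentage points
New S = 26 + (30) = 56
Clamp to [0, 100] → 56
= HSL(56°, 56%, 27%)


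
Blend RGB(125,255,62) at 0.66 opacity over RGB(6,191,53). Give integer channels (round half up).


C = α×F + (1-α)×B, with 1-α = 0.34
R: 0.66×125 + 0.34×6 = 82.50 + 2.04 = 84.54 → 85
G: 0.66×255 + 0.34×191 = 168.30 + 64.94 = 233.24 → 233
B: 0.66×62 + 0.34×53 = 40.92 + 18.02 = 58.94 → 59
= RGB(85, 233, 59)


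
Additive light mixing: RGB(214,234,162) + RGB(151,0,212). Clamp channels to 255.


Additive: each channel = min(255, C₁+C₂)
R: 214+151 = 365 → 255
G: 234+0 = 234 → 234
B: 162+212 = 374 → 255
= RGB(255, 234, 255)


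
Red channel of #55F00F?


Color: #55F00F
R = 55 = 85
G = F0 = 240
B = 0F = 15
Red = 85


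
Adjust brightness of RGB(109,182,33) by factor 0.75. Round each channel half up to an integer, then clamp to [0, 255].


Multiply each channel by 0.75, round half up, clamp to [0, 255]
R: 109×0.75 = 81.75 → round → 82
G: 182×0.75 = 136.5 → round → 137
B: 33×0.75 = 24.75 → round → 25
= RGB(82, 137, 25)


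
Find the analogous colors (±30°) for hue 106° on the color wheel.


Base hue: 106°
Left analog: (106 - 30) mod 360 = 76°
Right analog: (106 + 30) mod 360 = 136°
Analogous hues = 76° and 136°


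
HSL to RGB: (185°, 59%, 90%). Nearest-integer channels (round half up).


H=185°, S=0.59, L=0.90
C = (1-|2L-1|)×S = (1-|0.80|)×0.59 = 0.118
H' = H/60 = 185/60 ≈ 3.0833; X = C×(1-|H' mod 2 - 1|) ≈ 0.1082
m = L - C/2 = 0.90 - 0.059 = 0.841
Sector ⌊H'⌋ = 3 → (R',G',B') = (0.0, ≈0.1082, 0.118)
RGB = ((R'+m)×255, (G'+m)×255, (B'+m)×255) = (214.455, 242.0375, 244.545)
Round half up → RGB(214, 242, 245)


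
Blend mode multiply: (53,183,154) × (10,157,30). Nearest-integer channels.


Multiply: C = A×B/255, rounded to nearest integer
R: 53×10/255 = 530/255 ≈ 2.078 → 2
G: 183×157/255 = 28731/255 ≈ 112.671 → 113
B: 154×30/255 = 4620/255 ≈ 18.118 → 18
= RGB(2, 113, 18)


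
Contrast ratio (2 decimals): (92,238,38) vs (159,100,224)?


Linearize each sRGB channel c=v/255: c/12.92 if c ≤ 0.04045 else ((c+0.055)/1.055)^2.4
L = 0.2126×R_lin + 0.7152×G_lin + 0.0722×B_lin
Color 1 (92,238,38):
  R=92: 92/255≈0.3608 > 0.04045 → ((0.3608+0.055)/1.055)^2.4 ≈ 0.10702
  G=238: 238/255≈0.9333 > 0.04045 → ((0.9333+0.055)/1.055)^2.4 ≈ 0.85499
  B=38: 38/255≈0.1490 > 0.04045 → ((0.1490+0.055)/1.055)^2.4 ≈ 0.01938
  L1 = 0.2126×0.10702 + 0.7152×0.85499 + 0.0722×0.01938 ≈ 0.63564
Color 2 (159,100,224):
  R=159: 159/255≈0.6235 > 0.04045 → ((0.6235+0.055)/1.055)^2.4 ≈ 0.34670
  G=100: 100/255≈0.3922 > 0.04045 → ((0.3922+0.055)/1.055)^2.4 ≈ 0.12744
  B=224: 224/255≈0.8784 > 0.04045 → ((0.8784+0.055)/1.055)^2.4 ≈ 0.74540
  L2 = 0.2126×0.34670 + 0.7152×0.12744 + 0.0722×0.74540 ≈ 0.21867
Lighter = 0.63564, Darker = 0.21867
Ratio = (L_lighter + 0.05) / (L_darker + 0.05)
Ratio = (0.63564 + 0.05) / (0.21867 + 0.05) = 0.68564 / 0.26867 ≈ 2.5520
Ratio ≈ 2.55:1


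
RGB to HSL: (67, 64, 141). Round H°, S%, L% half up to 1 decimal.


Normalize: R'=67/255≈0.2627, G'=64/255≈0.2510, B'=141/255≈0.5529
Max=141/255, Min=64/255, Δ=Max-Min=77/255
L = (Max+Min)/2 = (141+64)/510 = 205/510 = 0.40196… → L = 40.2%
L ≤ 0.5 → S = Δ/(Max+Min) = 77/(141+64) = 77/205 = 0.37560… → S = 37.6%
(the 1/255 factors cancel in S and H, so raw channel differences can be used)
Max is B' → H = 60 × ((R-G)/Δ + 4) = 60 × ((67-64)/77 + 4)
  3/77 + 4 = 0.0389… + 4 = 4.0389…
  H = 60 × 4.0389… = 242.337…° → H = 242.3°
= HSL(242.3°, 37.6%, 40.2%)


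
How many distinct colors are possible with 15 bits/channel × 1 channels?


Total bits = 15 bits/channel × 1 channels = 15 bits
Distinct colors = 2^15
= 32,768 colors


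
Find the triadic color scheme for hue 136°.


Triadic: equally spaced at 120° intervals
H1 = 136°
H2 = (136 + 120) mod 360 = 256°
H3 = (136 + 240) mod 360 = 16°
Triadic = 136°, 256°, 16°


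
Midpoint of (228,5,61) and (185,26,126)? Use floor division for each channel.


Midpoint: each channel = ⌊(C₁+C₂)/2⌋
R: ⌊(228+185)/2⌋ = 206
G: ⌊(5+26)/2⌋ = 15
B: ⌊(61+126)/2⌋ = 93
= RGB(206, 15, 93)


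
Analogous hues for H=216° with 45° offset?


Base hue: 216°
Left analog: (216 - 45) mod 360 = 171°
Right analog: (216 + 45) mod 360 = 261°
Analogous hues = 171° and 261°


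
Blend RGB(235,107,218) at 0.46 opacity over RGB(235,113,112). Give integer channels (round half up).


C = α×F + (1-α)×B, with 1-α = 0.54
R: 0.46×235 + 0.54×235 = 108.10 + 126.90 = 235.00 → 235
G: 0.46×107 + 0.54×113 = 49.22 + 61.02 = 110.24 → 110
B: 0.46×218 + 0.54×112 = 100.28 + 60.48 = 160.76 → 161
= RGB(235, 110, 161)


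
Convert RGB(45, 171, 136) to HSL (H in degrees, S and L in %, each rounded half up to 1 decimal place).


Normalize: R'=45/255≈0.1765, G'=171/255≈0.6706, B'=136/255≈0.5333
Max=171/255, Min=45/255, Δ=Max-Min=126/255
L = (Max+Min)/2 = (171+45)/510 = 216/510 = 0.42352… → L = 42.4%
L ≤ 0.5 → S = Δ/(Max+Min) = 126/(171+45) = 126/216 = 0.58333… → S = 58.3%
(the 1/255 factors cancel in S and H, so raw channel differences can be used)
Max is G' → H = 60 × ((B-R)/Δ + 2) = 60 × ((136-45)/126 + 2)
  91/126 + 2 = 0.7222… + 2 = 2.7222…
  H = 60 × 2.7222… = 163.333…° → H = 163.3°
= HSL(163.3°, 58.3%, 42.4%)


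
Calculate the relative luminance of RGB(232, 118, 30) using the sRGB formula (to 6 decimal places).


Linearize each channel (sRGB transfer function): c = v/255; c_lin = c/12.92 if c ≤ 0.04045, else ((c+0.055)/1.055)^2.4
  R: 232/255 ≈ 0.909804 > 0.04045 → ((0.909804+0.055)/1.055)^2.4 ≈ 0.806952
  G: 118/255 ≈ 0.462745 > 0.04045 → ((0.462745+0.055)/1.055)^2.4 ≈ 0.181164
  B: 30/255 ≈ 0.117647 > 0.04045 → ((0.117647+0.055)/1.055)^2.4 ≈ 0.012983
R_lin = 0.806952, G_lin = 0.181164, B_lin = 0.012983
L = 0.2126×R + 0.7152×G + 0.0722×B
L = 0.2126×0.806952 + 0.7152×0.181164 + 0.0722×0.012983
L ≈ 0.302064


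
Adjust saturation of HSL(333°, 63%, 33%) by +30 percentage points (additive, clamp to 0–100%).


Original S = 63%
Adjustment = +30 percentage points
New S = 63 + (30) = 93
Clamp to [0, 100] → 93
= HSL(333°, 93%, 33%)


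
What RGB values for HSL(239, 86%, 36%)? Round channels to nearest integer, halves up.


H=239°, S=0.86, L=0.36
C = (1-|2L-1|)×S = (1-|-0.28|)×0.86 = 0.6192
H' = H/60 = 239/60 ≈ 3.9833; X = C×(1-|H' mod 2 - 1|) = 0.01032
m = L - C/2 = 0.36 - 0.3096 = 0.0504
Sector ⌊H'⌋ = 3 → (R',G',B') = (0.0, 0.01032, 0.6192)
RGB = ((R'+m)×255, (G'+m)×255, (B'+m)×255) = (12.852, 15.4836, 170.748)
Round half up → RGB(13, 15, 171)
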